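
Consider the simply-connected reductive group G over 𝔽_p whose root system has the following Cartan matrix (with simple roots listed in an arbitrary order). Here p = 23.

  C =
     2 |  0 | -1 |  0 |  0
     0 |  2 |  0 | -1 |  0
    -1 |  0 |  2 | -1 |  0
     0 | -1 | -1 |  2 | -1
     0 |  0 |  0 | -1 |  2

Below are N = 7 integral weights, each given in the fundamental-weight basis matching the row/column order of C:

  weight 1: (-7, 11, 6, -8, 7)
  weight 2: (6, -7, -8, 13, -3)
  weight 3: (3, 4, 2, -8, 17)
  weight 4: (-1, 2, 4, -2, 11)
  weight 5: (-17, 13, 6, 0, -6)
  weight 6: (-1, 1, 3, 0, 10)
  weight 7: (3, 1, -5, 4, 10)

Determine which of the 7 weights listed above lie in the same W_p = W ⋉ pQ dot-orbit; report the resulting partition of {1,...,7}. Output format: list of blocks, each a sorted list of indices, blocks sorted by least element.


Type D_5, rank 5, |W|=1920; reorder rows/cols to standard.

Alcove-folded reps (p=23, 7 weights, presented ϖ-order):

  [1] (0, 5, 6, 1, 1) · [2] (0, 5, 6, 1, 1) · [3] (0, 2, 4, 1, 11) · [4] (0, 2, 4, 1, 11) · [5] (3, 1, 4, 1, 8) · [6] (0, 2, 4, 1, 11) · [7] (0, 2, 4, 1, 11)

These 7 weights hit 3 W_23-dot-orbits; sizes (2, 4, 1):

[[1, 2], [3, 4, 6, 7], [5]]


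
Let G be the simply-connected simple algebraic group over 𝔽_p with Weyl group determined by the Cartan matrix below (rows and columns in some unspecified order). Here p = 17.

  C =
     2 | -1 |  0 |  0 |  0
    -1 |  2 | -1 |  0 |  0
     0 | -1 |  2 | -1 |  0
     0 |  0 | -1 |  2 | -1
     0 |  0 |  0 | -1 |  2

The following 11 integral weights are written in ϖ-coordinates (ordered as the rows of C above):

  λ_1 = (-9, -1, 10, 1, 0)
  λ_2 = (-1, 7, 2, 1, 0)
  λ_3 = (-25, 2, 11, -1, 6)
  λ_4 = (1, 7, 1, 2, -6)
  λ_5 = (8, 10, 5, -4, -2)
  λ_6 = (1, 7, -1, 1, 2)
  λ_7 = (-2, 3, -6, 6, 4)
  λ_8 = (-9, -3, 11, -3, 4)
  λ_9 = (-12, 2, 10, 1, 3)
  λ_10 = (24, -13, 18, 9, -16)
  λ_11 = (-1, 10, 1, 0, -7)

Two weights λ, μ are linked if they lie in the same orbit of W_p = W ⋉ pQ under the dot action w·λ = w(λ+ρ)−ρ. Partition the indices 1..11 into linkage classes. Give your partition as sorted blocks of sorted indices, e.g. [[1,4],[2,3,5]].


C ↔ A_5 under row/col permutation; |W(A_5)| = 720.

Folding the 11 weights λ_j+ρ into Ā_17 (reps in the given 5-coord order):

  [1] (0, 8, 3, 2, 1)
  [2] (0, 8, 3, 2, 1)
  [3] (2, 8, 0, 2, 3)
  [4] (2, 8, 0, 2, 3)
  [5] (0, 8, 3, 2, 1)
  [6] (2, 8, 0, 2, 3)
  [7] (1, 1, 3, 2, 5)
  [8] (2, 8, 0, 2, 3)
  [9] (0, 8, 3, 2, 1)
  [10] (2, 8, 0, 2, 3)
  [11] (0, 8, 3, 2, 1)

The 11 indices split into 3 linkage classes (same alcove rep ⇔ same W_17-dot-orbit):

[[1, 2, 5, 9, 11], [3, 4, 6, 8, 10], [7]]


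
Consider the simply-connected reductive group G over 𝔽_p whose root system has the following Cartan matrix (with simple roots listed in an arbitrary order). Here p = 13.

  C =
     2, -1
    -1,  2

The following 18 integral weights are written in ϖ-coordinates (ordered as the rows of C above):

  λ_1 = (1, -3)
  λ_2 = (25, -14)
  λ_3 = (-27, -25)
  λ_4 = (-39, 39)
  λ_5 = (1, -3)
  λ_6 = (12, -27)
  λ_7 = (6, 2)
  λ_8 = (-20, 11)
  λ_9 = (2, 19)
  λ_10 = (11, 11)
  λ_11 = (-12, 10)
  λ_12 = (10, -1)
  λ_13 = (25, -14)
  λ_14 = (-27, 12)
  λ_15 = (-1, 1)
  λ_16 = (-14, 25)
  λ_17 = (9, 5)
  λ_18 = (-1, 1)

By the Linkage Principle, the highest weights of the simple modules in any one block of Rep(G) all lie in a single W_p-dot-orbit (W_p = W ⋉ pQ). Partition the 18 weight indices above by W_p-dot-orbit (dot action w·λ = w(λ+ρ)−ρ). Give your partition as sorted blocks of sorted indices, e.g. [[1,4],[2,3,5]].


A_2 Cartan matrix, 2 simple roots permuted; ρ=(1,1).

W_13-reps of the 18 weights in Ā_13 (same 2-coord order as C):

  λ_1 → (0, 2);  λ_2 → (0, 0);  λ_3 → (0, 2);  λ_4 → (1, 1);  λ_5 → (0, 2);  λ_6 → (0, 0);  λ_7 → (7, 3);  λ_8 → (6, 1);  λ_9 → (7, 3);  λ_10 → (1, 1);  λ_11 → (11, 0);  λ_12 → (11, 0);  λ_13 → (0, 0);  λ_14 → (0, 0);  λ_15 → (0, 2);  λ_16 → (0, 0);  λ_17 → (7, 3);  λ_18 → (0, 2)

The 18 indices split into 6 linkage classes (same alcove rep ⇔ same W_13-dot-orbit):

[[1, 3, 5, 15, 18], [2, 6, 13, 14, 16], [4, 10], [7, 9, 17], [8], [11, 12]]


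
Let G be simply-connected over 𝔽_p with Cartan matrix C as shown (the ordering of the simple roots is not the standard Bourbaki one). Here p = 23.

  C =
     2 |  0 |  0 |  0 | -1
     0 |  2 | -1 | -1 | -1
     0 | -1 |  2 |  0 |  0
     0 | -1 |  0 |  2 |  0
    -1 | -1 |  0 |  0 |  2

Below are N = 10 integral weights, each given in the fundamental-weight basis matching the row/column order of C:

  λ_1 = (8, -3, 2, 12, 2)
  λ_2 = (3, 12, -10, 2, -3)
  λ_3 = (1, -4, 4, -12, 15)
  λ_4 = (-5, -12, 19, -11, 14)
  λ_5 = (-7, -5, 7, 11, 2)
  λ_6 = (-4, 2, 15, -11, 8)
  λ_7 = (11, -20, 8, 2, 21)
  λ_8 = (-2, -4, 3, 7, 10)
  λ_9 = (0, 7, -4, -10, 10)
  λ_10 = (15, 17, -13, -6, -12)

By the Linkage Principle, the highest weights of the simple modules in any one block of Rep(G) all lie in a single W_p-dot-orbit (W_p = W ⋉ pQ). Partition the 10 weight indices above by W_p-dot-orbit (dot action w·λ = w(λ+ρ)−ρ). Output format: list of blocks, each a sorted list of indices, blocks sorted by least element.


Type D_5, rank 5, |W|=1920; reorder rows/cols to standard.

Ā_23 reps of the 10 weights (D_5, coords as presented):

  λ_1 → (6, 1, 0, 10, 2) · λ_2 → (2, 2, 9, 3, 2) · λ_3 → (2, 2, 9, 3, 2) · λ_4 → (6, 1, 0, 10, 2) · λ_5 → (1, 3, 1, 5, 3) · λ_6 → (2, 2, 9, 3, 2) · λ_7 → (1, 3, 1, 5, 3) · λ_8 → (1, 3, 1, 5, 3) · λ_9 → (1, 3, 1, 5, 3) · λ_10 → (5, 5, 2, 5, 0)

These 10 weights hit 4 W_23-dot-orbits; sizes (2, 3, 4, 1):

[[1, 4], [2, 3, 6], [5, 7, 8, 9], [10]]


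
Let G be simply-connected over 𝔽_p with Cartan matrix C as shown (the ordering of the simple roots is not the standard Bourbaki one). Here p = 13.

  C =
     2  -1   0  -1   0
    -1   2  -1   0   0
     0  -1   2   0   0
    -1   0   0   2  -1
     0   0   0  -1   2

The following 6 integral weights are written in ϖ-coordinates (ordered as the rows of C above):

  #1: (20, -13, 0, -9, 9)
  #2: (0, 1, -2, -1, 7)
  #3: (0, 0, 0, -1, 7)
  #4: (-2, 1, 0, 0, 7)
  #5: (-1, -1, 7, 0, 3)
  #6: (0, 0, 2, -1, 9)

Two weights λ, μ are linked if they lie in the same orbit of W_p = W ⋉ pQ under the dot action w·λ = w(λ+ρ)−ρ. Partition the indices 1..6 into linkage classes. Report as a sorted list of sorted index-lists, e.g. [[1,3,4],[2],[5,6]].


Cartan matrix: type A_5 (|W|=720); un-permuting the 5 rows.

Each λ_j+ρ reduced to Ā_13; 5-tuples below use C's row order:

    1: (1, 1, 1, 0, 8)
    2: (1, 1, 1, 0, 8)
    3: (1, 1, 1, 0, 8)
    4: (1, 1, 1, 0, 8)
    5: (0, 0, 8, 1, 4)
    6: (1, 1, 1, 0, 8)

Grouping the 6 weights by Ā_13-representative: 2 linkage classes.

[[1, 2, 3, 4, 6], [5]]


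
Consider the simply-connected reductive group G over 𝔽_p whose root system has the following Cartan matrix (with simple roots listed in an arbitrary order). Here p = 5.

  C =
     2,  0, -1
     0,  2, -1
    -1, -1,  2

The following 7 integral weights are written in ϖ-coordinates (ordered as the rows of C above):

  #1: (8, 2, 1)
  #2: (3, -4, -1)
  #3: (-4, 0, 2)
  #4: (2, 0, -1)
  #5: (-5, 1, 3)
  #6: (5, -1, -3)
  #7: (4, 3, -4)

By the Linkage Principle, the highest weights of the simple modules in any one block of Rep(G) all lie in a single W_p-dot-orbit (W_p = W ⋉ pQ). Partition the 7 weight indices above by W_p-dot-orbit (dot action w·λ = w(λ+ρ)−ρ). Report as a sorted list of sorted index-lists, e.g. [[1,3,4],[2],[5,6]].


Root system A_3: the 3×3 matrix C matches after relabeling.

Each λ_j+ρ reduced to Ā_5; 3-tuples below use C's row order:

  [1] (3, 1, 0) · [2] (1, 0, 3) · [3] (3, 1, 0) · [4] (3, 1, 0) · [5] (3, 1, 0) · [6] (3, 1, 0) · [7] (1, 0, 3)

2 distinct reps among the 7 weights ⇒ 2 W_5-linkage classes:

[[1, 3, 4, 5, 6], [2, 7]]


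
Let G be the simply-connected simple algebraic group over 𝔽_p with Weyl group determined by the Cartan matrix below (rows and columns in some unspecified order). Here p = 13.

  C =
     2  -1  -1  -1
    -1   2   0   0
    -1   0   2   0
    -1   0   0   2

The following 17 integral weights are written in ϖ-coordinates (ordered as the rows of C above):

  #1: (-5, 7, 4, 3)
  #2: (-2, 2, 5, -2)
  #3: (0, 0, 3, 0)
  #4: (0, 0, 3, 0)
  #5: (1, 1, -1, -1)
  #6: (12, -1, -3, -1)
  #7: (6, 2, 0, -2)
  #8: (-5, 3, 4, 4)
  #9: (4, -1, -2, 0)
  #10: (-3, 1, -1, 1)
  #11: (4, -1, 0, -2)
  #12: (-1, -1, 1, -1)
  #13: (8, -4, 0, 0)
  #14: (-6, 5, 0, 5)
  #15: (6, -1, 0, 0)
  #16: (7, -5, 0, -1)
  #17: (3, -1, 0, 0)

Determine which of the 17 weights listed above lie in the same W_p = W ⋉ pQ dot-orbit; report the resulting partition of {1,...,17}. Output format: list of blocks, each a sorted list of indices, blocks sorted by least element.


D_4 Cartan matrix, 4 simple roots permuted; ρ=(1,1,1,1).

Folding the 17 weights λ_j+ρ into Ā_13 (reps in the given 4-coord order):

  [1] (4, 4, 1, 0) · [2] (1, 1, 4, 1) · [3] (1, 1, 4, 1) · [4] (1, 1, 4, 1) · [5] (2, 2, 0, 0) · [6] (0, 0, 2, 0) · [7] (2, 3, 1, 1) · [8] (4, 0, 1, 1) · [9] (4, 0, 1, 1) · [10] (0, 0, 2, 0) · [11] (4, 0, 1, 1) · [12] (0, 0, 2, 0) · [13] (2, 3, 1, 1) · [14] (1, 1, 4, 1) · [15] (4, 0, 1, 1) · [16] (4, 4, 1, 0) · [17] (4, 0, 1, 1)

The 17 indices split into 6 linkage classes (same alcove rep ⇔ same W_13-dot-orbit):

[[1, 16], [2, 3, 4, 14], [5], [6, 10, 12], [7, 13], [8, 9, 11, 15, 17]]


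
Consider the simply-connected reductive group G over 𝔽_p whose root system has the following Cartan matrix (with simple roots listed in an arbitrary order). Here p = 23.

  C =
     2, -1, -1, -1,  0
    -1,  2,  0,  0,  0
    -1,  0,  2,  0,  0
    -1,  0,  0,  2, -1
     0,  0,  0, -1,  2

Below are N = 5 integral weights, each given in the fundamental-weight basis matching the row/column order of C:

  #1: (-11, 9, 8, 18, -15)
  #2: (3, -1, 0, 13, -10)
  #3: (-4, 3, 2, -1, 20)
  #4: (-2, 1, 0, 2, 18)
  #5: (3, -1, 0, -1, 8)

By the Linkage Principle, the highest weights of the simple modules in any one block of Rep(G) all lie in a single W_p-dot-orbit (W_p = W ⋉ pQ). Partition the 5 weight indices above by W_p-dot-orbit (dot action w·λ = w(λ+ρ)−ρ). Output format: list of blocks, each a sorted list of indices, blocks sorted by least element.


Cartan matrix: type D_5 (|W|=1920); un-permuting the 5 rows.

λ_j+ρ reflected into Ā_23 (⟨·,θ^∨⟩≤23); 5-tuples as given:

  λ_1 → (4, 0, 1, 0, 9)
  λ_2 → (4, 0, 1, 0, 9)
  λ_3 → (0, 1, 0, 1, 18)
  λ_4 → (0, 1, 0, 1, 18)
  λ_5 → (4, 0, 1, 0, 9)

The 5 indices split into 2 linkage classes (same alcove rep ⇔ same W_23-dot-orbit):

[[1, 2, 5], [3, 4]]


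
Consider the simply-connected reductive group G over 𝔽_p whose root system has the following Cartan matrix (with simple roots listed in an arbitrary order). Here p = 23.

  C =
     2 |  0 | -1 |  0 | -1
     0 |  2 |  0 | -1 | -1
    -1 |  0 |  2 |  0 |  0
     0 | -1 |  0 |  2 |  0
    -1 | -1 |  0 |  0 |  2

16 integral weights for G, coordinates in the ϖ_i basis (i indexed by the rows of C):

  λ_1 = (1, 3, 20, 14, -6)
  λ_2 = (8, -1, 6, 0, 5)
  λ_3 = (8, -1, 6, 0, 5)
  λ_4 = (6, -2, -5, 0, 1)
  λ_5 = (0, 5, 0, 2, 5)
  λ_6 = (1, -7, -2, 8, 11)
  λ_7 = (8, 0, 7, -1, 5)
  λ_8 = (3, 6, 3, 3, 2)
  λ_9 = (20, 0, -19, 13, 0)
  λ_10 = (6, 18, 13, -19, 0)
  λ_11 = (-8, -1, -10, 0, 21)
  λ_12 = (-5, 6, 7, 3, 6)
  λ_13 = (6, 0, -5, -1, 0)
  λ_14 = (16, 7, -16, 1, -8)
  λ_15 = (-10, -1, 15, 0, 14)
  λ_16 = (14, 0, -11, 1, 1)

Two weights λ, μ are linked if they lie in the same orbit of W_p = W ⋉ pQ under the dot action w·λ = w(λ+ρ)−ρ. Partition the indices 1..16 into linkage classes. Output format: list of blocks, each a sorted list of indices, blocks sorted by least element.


Type A_5, rank 5, |W|=720; reorder rows/cols to standard.

Alcove-folded reps (p=23, 16 weights, presented ϖ-order):

  [1] (3, 1, 4, 0, 1)
  [2] (9, 0, 7, 1, 6)
  [3] (9, 0, 7, 1, 6)
  [4] (3, 1, 4, 0, 1)
  [5] (1, 6, 1, 3, 6)
  [6] (1, 6, 1, 3, 6)
  [7] (9, 0, 7, 1, 6)
  [8] (4, 7, 4, 4, 3)
  [9] (3, 1, 4, 0, 1)
  [10] (3, 1, 4, 0, 1)
  [11] (9, 0, 7, 1, 6)
  [12] (4, 7, 4, 4, 3)
  [13] (3, 1, 4, 0, 1)
  [14] (5, 1, 10, 2, 2)
  [15] (9, 0, 7, 1, 6)
  [16] (5, 1, 10, 2, 2)

Grouping the 16 weights by Ā_23-representative: 5 linkage classes.

[[1, 4, 9, 10, 13], [2, 3, 7, 11, 15], [5, 6], [8, 12], [14, 16]]


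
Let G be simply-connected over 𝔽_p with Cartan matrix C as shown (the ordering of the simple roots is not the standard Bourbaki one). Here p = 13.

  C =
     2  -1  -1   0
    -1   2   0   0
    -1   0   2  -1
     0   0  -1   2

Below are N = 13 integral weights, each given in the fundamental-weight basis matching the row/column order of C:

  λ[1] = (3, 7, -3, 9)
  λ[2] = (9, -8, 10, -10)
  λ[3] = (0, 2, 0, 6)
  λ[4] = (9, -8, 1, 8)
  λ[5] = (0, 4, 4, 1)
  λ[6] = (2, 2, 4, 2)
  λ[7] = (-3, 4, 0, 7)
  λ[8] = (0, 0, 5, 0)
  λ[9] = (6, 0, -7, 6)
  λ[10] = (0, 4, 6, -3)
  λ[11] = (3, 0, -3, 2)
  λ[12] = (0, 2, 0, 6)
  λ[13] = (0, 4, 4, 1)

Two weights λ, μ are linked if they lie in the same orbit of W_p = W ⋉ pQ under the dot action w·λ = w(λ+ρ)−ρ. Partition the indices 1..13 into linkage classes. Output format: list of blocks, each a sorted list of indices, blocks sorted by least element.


Cartan matrix: type A_4 (|W|=120); un-permuting the 4 rows.

Folding the 13 weights λ_j+ρ into Ā_13 (reps in the given 4-coord order):

    1: (2, 1, 2, 1)
    2: (2, 1, 2, 1)
    3: (1, 3, 1, 7)
    4: (2, 1, 2, 1)
    5: (1, 5, 5, 2)
    6: (3, 2, 5, 2)
    7: (1, 3, 1, 7)
    8: (1, 1, 6, 1)
    9: (1, 1, 6, 1)
    10: (1, 5, 5, 2)
    11: (2, 1, 2, 1)
    12: (1, 3, 1, 7)
    13: (1, 5, 5, 2)

The 13 indices split into 5 linkage classes (same alcove rep ⇔ same W_13-dot-orbit):

[[1, 2, 4, 11], [3, 7, 12], [5, 10, 13], [6], [8, 9]]


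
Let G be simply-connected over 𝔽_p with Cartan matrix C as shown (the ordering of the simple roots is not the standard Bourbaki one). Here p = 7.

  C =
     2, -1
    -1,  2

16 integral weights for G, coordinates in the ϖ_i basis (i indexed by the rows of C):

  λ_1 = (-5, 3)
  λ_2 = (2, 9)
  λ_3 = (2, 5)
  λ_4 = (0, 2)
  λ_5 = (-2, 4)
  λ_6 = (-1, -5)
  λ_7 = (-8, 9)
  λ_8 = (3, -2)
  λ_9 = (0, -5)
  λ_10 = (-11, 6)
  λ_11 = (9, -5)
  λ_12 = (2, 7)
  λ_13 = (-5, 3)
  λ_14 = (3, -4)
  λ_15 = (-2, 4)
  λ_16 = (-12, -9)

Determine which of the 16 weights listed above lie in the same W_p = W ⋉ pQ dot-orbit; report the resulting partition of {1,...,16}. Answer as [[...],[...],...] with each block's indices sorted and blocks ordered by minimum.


A_2 Cartan matrix, 2 simple roots permuted; ρ=(1,1).

Folding the 16 weights λ_j+ρ into Ā_7 (reps in the given 2-coord order):

    [1] (4, 0)
    [2] (3, 1)
    [3] (1, 4)
    [4] (1, 3)
    [5] (1, 4)
    [6] (4, 0)
    [7] (4, 0)
    [8] (3, 1)
    [9] (3, 1)
    [10] (4, 0)
    [11] (3, 1)
    [12] (1, 3)
    [13] (4, 0)
    [14] (1, 3)
    [15] (1, 4)
    [16] (1, 4)

4 distinct reps among the 16 weights ⇒ 4 W_7-linkage classes:

[[1, 6, 7, 10, 13], [2, 8, 9, 11], [3, 5, 15, 16], [4, 12, 14]]


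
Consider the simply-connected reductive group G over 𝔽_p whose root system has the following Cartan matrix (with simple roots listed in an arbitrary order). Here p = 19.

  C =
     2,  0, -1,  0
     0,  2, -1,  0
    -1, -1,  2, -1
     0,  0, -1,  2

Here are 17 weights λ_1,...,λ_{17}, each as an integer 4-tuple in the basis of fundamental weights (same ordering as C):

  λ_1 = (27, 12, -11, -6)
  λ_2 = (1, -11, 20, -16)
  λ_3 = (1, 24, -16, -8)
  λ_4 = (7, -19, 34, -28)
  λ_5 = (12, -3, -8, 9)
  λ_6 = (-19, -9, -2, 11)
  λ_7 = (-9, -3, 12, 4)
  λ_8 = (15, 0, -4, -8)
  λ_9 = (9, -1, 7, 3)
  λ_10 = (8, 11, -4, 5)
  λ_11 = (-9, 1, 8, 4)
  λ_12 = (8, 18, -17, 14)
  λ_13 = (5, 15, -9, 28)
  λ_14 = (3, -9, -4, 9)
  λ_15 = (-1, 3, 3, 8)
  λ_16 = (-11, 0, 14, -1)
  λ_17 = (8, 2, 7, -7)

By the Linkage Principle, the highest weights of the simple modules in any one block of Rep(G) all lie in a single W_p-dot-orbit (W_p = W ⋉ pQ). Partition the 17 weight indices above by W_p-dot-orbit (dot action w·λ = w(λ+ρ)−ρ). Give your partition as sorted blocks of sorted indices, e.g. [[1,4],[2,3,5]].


Dynkin diagram of C (from the 6 off-diagonal −1 entries): D_4.

Ā_19 reps of the 17 weights (D_4, coords as presented):

  λ_1 → (4, 7, 2, 1) · λ_2 → (0, 4, 2, 9) · λ_3 → (4, 7, 2, 1) · λ_4 → (8, 2, 1, 5) · λ_5 → (4, 7, 2, 1) · λ_6 → (7, 3, 0, 1) · λ_7 → (8, 2, 1, 5) · λ_8 → (4, 7, 2, 1) · λ_9 → (7, 3, 0, 1) · λ_10 → (4, 7, 2, 1) · λ_11 → (8, 2, 1, 5) · λ_12 → (7, 3, 0, 1) · λ_13 → (8, 2, 1, 5) · λ_14 → (7, 3, 0, 1) · λ_15 → (0, 4, 2, 9) · λ_16 → (10, 1, 3, 0) · λ_17 → (8, 2, 1, 5)

The 17 indices split into 5 linkage classes (same alcove rep ⇔ same W_19-dot-orbit):

[[1, 3, 5, 8, 10], [2, 15], [4, 7, 11, 13, 17], [6, 9, 12, 14], [16]]


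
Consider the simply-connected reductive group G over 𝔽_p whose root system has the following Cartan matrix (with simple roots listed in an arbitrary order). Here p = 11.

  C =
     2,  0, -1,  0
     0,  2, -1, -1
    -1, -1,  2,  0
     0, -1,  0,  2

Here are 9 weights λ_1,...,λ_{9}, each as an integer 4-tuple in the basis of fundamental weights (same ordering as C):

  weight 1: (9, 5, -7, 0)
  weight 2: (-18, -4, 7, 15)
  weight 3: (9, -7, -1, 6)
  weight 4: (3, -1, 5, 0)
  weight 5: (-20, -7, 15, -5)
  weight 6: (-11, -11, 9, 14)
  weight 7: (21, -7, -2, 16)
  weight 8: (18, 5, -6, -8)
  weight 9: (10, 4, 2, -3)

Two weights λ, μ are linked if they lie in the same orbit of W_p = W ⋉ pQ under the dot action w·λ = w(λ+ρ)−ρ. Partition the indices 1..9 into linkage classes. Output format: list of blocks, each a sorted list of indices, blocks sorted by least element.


C ↔ A_4 under row/col permutation; |W(A_4)| = 120.

Alcove-folded reps (p=11, 9 weights, presented ϖ-order):

    λ_1 → (4, 0, 6, 1)
    λ_2 → (2, 1, 2, 5)
    λ_3 → (4, 0, 6, 1)
    λ_4 → (4, 0, 6, 1)
    λ_5 → (2, 1, 2, 5)
    λ_6 → (4, 0, 6, 1)
    λ_7 → (4, 0, 6, 1)
    λ_8 → (2, 1, 2, 5)
    λ_9 → (3, 3, 0, 3)

The 9 indices split into 3 linkage classes (same alcove rep ⇔ same W_11-dot-orbit):

[[1, 3, 4, 6, 7], [2, 5, 8], [9]]


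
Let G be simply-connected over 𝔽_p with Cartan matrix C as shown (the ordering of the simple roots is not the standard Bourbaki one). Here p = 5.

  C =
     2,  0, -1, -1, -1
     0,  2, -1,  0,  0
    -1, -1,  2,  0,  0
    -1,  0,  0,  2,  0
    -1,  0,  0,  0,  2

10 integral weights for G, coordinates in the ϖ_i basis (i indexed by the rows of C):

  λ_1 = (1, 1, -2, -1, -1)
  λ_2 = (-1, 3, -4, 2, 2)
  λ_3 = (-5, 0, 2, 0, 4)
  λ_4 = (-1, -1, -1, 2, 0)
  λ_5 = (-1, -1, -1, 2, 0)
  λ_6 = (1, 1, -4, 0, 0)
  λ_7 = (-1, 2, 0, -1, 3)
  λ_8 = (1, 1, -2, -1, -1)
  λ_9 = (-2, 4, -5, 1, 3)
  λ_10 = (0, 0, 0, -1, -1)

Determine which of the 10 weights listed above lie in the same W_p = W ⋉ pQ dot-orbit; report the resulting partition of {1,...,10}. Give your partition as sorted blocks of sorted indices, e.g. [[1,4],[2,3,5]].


Cartan matrix: type D_5 (|W|=1920); un-permuting the 5 rows.

W_5-reps of the 10 weights in Ā_5 (same 5-coord order as C):

    λ_1+ρ ↦ (1, 1, 1, 0, 0)
    λ_2+ρ ↦ (1, 1, 1, 0, 0)
    λ_3+ρ ↦ (0, 0, 0, 3, 1)
    λ_4+ρ ↦ (0, 0, 0, 3, 1)
    λ_5+ρ ↦ (0, 0, 0, 3, 1)
    λ_6+ρ ↦ (1, 1, 1, 0, 0)
    λ_7+ρ ↦ (0, 0, 0, 3, 1)
    λ_8+ρ ↦ (1, 1, 1, 0, 0)
    λ_9+ρ ↦ (0, 0, 0, 3, 1)
    λ_10+ρ ↦ (1, 1, 1, 0, 0)

2 distinct reps among the 10 weights ⇒ 2 W_5-linkage classes:

[[1, 2, 6, 8, 10], [3, 4, 5, 7, 9]]


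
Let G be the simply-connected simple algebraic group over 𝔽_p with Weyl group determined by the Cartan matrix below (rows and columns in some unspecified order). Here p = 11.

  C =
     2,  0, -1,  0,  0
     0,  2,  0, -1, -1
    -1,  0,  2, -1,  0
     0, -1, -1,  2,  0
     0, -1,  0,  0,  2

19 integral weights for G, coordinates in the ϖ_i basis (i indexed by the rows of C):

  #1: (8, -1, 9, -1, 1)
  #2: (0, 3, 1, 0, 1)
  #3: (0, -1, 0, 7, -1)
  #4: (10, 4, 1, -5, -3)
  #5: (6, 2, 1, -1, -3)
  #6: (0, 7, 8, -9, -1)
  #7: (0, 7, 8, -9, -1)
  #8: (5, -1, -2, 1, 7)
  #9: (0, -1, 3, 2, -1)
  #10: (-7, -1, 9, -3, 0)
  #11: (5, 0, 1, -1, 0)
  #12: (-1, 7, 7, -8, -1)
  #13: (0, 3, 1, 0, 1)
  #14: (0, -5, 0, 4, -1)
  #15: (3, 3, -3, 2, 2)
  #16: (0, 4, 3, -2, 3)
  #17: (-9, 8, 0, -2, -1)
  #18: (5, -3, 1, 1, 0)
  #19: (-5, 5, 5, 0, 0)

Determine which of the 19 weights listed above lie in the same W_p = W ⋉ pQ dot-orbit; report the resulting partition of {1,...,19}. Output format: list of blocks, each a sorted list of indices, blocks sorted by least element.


Cartan matrix: type A_5 (|W|=720); un-permuting the 5 rows.

Ā_11 reps of the 19 weights (A_5, coords as presented):

  [1] (1, 0, 1, 8, 0);  [2] (1, 4, 2, 1, 2);  [3] (1, 0, 1, 8, 0);  [4] (6, 1, 2, 0, 1);  [5] (6, 1, 2, 0, 1);  [6] (1, 0, 1, 8, 0);  [7] (1, 0, 1, 8, 0);  [8] (1, 0, 1, 1, 4);  [9] (1, 0, 4, 3, 0);  [10] (6, 1, 2, 0, 1);  [11] (6, 1, 2, 0, 1);  [12] (0, 1, 1, 7, 0);  [13] (1, 4, 2, 1, 2);  [14] (1, 0, 1, 1, 4);  [15] (1, 4, 2, 1, 2);  [16] (1, 4, 2, 1, 2);  [17] (0, 1, 1, 7, 0);  [18] (6, 1, 2, 0, 1);  [19] (1, 4, 2, 1, 2)

Partition of {1..19} into 6 W_11-dot-orbits:

[[1, 3, 6, 7], [2, 13, 15, 16, 19], [4, 5, 10, 11, 18], [8, 14], [9], [12, 17]]


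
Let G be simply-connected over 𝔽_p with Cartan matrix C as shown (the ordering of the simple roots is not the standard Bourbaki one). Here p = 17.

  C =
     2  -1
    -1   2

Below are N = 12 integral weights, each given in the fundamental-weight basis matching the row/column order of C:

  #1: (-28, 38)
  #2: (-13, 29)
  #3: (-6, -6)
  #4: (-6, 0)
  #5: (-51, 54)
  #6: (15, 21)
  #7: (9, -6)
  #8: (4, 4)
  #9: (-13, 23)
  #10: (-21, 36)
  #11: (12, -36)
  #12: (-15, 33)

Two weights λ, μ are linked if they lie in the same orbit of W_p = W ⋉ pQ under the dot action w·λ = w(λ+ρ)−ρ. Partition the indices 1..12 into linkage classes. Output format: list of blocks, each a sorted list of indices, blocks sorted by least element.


Cartan matrix: type A_2 (|W|=6); un-permuting the 2 rows.

Ā_17 reps of the 12 weights (A_2, coords as presented):

  [1] (5, 5);  [2] (1, 4);  [3] (5, 5);  [4] (1, 4);  [5] (1, 4);  [6] (1, 4);  [7] (5, 5);  [8] (5, 5);  [9] (5, 5);  [10] (3, 0);  [11] (1, 4);  [12] (3, 0)

Linkage partition of the 12 weights (3 classes, p=17):

[[1, 3, 7, 8, 9], [2, 4, 5, 6, 11], [10, 12]]


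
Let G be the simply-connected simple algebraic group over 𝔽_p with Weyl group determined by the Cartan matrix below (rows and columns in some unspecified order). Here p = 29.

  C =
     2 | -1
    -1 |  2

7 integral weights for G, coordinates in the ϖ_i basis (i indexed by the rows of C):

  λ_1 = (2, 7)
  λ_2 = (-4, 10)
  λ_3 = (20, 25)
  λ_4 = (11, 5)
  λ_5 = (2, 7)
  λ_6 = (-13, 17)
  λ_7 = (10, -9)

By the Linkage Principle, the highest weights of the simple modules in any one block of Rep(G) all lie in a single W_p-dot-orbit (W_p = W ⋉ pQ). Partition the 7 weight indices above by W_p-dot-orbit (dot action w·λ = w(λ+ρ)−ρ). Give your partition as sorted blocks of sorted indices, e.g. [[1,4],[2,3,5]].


A_2 Cartan matrix, 2 simple roots permuted; ρ=(1,1).

λ_j+ρ reflected into Ā_29 (⟨·,θ^∨⟩≤29); 2-tuples as given:

  λ_1 → (3, 8) · λ_2 → (3, 8) · λ_3 → (3, 8) · λ_4 → (12, 6) · λ_5 → (3, 8) · λ_6 → (12, 6) · λ_7 → (3, 8)

These 7 weights hit 2 W_29-dot-orbits; sizes (5, 2):

[[1, 2, 3, 5, 7], [4, 6]]


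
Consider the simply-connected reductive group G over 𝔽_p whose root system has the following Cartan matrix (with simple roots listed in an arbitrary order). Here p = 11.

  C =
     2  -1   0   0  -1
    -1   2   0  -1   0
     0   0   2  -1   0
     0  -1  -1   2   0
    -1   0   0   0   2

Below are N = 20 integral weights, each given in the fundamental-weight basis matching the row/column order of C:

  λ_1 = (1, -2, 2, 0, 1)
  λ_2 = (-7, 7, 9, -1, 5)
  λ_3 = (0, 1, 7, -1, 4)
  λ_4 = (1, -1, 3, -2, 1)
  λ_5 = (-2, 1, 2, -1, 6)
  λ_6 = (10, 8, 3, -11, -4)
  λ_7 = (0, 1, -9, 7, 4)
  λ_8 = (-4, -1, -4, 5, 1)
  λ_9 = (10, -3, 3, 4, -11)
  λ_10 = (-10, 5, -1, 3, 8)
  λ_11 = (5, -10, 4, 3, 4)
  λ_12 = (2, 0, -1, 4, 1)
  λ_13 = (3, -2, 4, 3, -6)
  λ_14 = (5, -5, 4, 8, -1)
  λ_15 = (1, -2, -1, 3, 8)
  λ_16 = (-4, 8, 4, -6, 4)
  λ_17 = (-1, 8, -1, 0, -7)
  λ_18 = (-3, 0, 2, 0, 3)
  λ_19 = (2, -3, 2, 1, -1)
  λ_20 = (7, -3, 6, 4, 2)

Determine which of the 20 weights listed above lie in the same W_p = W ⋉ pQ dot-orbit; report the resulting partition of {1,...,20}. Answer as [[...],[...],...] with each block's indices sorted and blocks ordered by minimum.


Root system A_5: the 5×5 matrix C matches after relabeling.

Alcove-folded reps (p=11, 20 weights, presented ϖ-order):

  1: (1, 1, 3, 0, 2)
  2: (1, 1, 3, 0, 6)
  3: (1, 2, 3, 0, 0)
  4: (1, 1, 3, 0, 2)
  5: (1, 1, 3, 0, 6)
  6: (1, 1, 3, 0, 6)
  7: (1, 2, 3, 0, 0)
  8: (1, 2, 3, 0, 0)
  9: (1, 1, 3, 0, 2)
  10: (6, 3, 0, 1, 0)
  11: (3, 1, 0, 5, 2)
  12: (3, 1, 0, 5, 2)
  13: (1, 1, 4, 2, 2)
  14: (3, 1, 0, 5, 2)
  15: (1, 1, 3, 0, 6)
  16: (3, 1, 0, 5, 2)
  17: (6, 3, 0, 1, 0)
  18: (1, 1, 3, 0, 2)
  19: (1, 2, 3, 0, 0)
  20: (1, 1, 3, 0, 6)

6 distinct reps among the 20 weights ⇒ 6 W_11-linkage classes:

[[1, 4, 9, 18], [2, 5, 6, 15, 20], [3, 7, 8, 19], [10, 17], [11, 12, 14, 16], [13]]


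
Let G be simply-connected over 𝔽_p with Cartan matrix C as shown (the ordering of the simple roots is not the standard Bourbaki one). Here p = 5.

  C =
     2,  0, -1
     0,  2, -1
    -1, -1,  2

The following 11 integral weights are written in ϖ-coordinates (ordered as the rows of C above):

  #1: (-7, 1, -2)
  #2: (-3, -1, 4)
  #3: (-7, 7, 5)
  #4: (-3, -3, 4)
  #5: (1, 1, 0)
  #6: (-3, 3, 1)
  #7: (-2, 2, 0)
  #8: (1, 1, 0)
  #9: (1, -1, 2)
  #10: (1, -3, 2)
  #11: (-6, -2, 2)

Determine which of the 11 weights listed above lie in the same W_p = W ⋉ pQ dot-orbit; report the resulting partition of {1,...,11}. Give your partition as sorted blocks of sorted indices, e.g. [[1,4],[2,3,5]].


Dynkin diagram of C (from the 4 off-diagonal −1 entries): A_3.

Ā_5 reps of the 11 weights (A_3, coords as presented):

  λ_1+ρ ↦ (1, 3, 0) · λ_2+ρ ↦ (2, 0, 3) · λ_3+ρ ↦ (1, 3, 0) · λ_4+ρ ↦ (2, 2, 1) · λ_5+ρ ↦ (2, 2, 1) · λ_6+ρ ↦ (1, 3, 0) · λ_7+ρ ↦ (1, 3, 0) · λ_8+ρ ↦ (2, 2, 1) · λ_9+ρ ↦ (2, 0, 3) · λ_10+ρ ↦ (2, 2, 1) · λ_11+ρ ↦ (2, 2, 1)

These 11 weights hit 3 W_5-dot-orbits; sizes (4, 2, 5):

[[1, 3, 6, 7], [2, 9], [4, 5, 8, 10, 11]]


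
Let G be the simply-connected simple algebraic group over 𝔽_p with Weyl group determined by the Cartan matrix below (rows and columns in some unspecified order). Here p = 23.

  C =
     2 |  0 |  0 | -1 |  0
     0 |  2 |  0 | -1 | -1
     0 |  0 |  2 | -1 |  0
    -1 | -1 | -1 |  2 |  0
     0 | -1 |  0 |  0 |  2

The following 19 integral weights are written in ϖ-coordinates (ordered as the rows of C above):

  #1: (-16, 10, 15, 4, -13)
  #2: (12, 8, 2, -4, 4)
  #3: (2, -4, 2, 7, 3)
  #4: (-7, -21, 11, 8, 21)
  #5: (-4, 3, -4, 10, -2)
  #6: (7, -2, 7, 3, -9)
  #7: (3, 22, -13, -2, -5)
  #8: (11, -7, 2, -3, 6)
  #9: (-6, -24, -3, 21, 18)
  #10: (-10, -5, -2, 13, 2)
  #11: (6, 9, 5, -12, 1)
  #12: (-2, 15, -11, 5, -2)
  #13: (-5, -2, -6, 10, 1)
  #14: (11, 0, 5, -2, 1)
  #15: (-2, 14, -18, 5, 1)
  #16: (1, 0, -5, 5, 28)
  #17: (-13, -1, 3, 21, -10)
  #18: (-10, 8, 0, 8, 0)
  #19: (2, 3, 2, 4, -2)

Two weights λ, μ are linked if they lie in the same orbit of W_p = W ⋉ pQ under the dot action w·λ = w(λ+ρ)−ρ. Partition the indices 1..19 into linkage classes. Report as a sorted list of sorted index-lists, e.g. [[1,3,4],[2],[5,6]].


Cartan matrix: type D_5 (|W|=1920); un-permuting the 5 rows.

Ā_23 reps of the 19 weights (D_5, coords as presented):

    λ_1 → (4, 1, 5, 1, 1)
    λ_2 → (9, 3, 1, 0, 1)
    λ_3 → (3, 3, 3, 5, 1)
    λ_4 → (11, 0, 5, 1, 2)
    λ_5 → (3, 3, 3, 5, 1)
    λ_6 → (3, 3, 3, 5, 1)
    λ_7 → (9, 3, 1, 0, 1)
    λ_8 → (4, 1, 5, 1, 1)
    λ_9 → (2, 0, 5, 1, 4)
    λ_10 → (9, 3, 1, 0, 1)
    λ_11 → (4, 1, 5, 1, 1)
    λ_12 → (4, 1, 5, 1, 1)
    λ_13 → (4, 1, 5, 1, 1)
    λ_14 → (11, 0, 5, 1, 2)
    λ_15 → (11, 0, 5, 1, 2)
    λ_16 → (4, 1, 2, 2, 5)
    λ_17 → (9, 3, 1, 0, 1)
    λ_18 → (9, 3, 1, 0, 1)
    λ_19 → (3, 3, 3, 5, 1)

These 19 weights hit 6 W_23-dot-orbits; sizes (5, 5, 4, 3, 1, 1):

[[1, 8, 11, 12, 13], [2, 7, 10, 17, 18], [3, 5, 6, 19], [4, 14, 15], [9], [16]]


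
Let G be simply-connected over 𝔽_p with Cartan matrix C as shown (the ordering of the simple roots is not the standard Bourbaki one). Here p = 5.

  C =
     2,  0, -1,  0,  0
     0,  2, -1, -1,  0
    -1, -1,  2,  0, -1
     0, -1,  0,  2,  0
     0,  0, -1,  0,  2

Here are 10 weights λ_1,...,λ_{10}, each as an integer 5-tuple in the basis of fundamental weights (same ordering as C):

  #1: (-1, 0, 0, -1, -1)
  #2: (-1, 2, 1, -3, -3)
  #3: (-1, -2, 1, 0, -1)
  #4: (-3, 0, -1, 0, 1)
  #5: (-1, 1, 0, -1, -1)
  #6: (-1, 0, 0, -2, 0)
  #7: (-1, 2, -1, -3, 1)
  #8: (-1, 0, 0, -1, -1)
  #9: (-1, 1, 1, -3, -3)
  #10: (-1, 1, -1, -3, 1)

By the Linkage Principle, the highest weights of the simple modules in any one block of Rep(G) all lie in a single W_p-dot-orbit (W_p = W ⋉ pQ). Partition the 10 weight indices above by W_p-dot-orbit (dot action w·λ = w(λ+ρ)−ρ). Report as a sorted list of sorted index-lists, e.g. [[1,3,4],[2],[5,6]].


D_5 Cartan matrix, 5 simple roots permuted; ρ=(1,1,1,1,1).

Each λ_j+ρ reduced to Ā_5; 5-tuples below use C's row order:

  [1] (0, 1, 1, 0, 0) · [2] (0, 0, 0, 2, 2) · [3] (0, 1, 1, 0, 0) · [4] (0, 1, 1, 0, 0) · [5] (0, 1, 1, 0, 0) · [6] (0, 0, 1, 1, 1) · [7] (0, 0, 0, 2, 2) · [8] (0, 1, 1, 0, 0) · [9] (0, 0, 0, 2, 2) · [10] (0, 0, 0, 2, 2)

Linkage partition of the 10 weights (3 classes, p=5):

[[1, 3, 4, 5, 8], [2, 7, 9, 10], [6]]


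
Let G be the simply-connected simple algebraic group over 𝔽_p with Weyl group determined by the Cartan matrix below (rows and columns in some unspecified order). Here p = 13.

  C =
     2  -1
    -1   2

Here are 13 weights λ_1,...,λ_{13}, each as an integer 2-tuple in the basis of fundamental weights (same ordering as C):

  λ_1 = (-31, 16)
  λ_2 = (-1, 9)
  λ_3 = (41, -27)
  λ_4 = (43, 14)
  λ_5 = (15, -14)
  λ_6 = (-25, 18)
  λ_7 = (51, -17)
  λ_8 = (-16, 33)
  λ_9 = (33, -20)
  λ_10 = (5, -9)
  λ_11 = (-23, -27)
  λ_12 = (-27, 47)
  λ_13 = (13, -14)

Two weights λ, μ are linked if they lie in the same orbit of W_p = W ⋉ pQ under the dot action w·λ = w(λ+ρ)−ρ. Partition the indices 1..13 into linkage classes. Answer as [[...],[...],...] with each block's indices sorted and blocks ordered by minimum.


A_2 Cartan matrix, 2 simple roots permuted; ρ=(1,1).

Each λ_j+ρ reduced to Ā_13; 2-tuples below use C's row order:

  [1] (4, 0);  [2] (0, 10);  [3] (0, 10);  [4] (2, 6);  [5] (0, 10);  [6] (2, 6);  [7] (0, 10);  [8] (2, 6);  [9] (2, 6);  [10] (2, 6);  [11] (4, 0);  [12] (4, 0);  [13] (0, 12)

Linkage partition of the 13 weights (4 classes, p=13):

[[1, 11, 12], [2, 3, 5, 7], [4, 6, 8, 9, 10], [13]]


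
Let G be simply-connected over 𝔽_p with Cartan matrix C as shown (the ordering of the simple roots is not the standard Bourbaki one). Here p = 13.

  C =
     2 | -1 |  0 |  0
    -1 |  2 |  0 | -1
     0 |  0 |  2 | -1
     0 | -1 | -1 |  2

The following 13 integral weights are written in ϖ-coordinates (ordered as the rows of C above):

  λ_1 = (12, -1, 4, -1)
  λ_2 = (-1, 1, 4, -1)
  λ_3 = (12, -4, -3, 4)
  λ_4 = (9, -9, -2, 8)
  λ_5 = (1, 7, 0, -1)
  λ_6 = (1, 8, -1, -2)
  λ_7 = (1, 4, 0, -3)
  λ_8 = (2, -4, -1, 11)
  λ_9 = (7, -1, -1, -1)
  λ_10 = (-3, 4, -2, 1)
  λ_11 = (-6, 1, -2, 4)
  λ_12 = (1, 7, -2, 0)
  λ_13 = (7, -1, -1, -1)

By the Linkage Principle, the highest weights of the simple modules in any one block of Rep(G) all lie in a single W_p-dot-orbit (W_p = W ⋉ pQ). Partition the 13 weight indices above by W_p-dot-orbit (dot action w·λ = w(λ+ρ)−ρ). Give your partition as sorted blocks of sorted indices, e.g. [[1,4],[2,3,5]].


Root system A_4: the 4×4 matrix C matches after relabeling.

Ā_13 reps of the 13 weights (A_4, coords as presented):

  λ_1+ρ ↦ (8, 0, 0, 0) · λ_2+ρ ↦ (0, 2, 5, 0) · λ_3+ρ ↦ (8, 3, 0, 0) · λ_4+ρ ↦ (2, 8, 1, 0) · λ_5+ρ ↦ (2, 8, 1, 0) · λ_6+ρ ↦ (2, 8, 1, 0) · λ_7+ρ ↦ (2, 3, 1, 1) · λ_8+ρ ↦ (0, 3, 0, 9) · λ_9+ρ ↦ (8, 0, 0, 0) · λ_10+ρ ↦ (2, 3, 1, 1) · λ_11+ρ ↦ (2, 3, 1, 1) · λ_12+ρ ↦ (2, 8, 1, 0) · λ_13+ρ ↦ (8, 0, 0, 0)

The 13 indices split into 6 linkage classes (same alcove rep ⇔ same W_13-dot-orbit):

[[1, 9, 13], [2], [3], [4, 5, 6, 12], [7, 10, 11], [8]]


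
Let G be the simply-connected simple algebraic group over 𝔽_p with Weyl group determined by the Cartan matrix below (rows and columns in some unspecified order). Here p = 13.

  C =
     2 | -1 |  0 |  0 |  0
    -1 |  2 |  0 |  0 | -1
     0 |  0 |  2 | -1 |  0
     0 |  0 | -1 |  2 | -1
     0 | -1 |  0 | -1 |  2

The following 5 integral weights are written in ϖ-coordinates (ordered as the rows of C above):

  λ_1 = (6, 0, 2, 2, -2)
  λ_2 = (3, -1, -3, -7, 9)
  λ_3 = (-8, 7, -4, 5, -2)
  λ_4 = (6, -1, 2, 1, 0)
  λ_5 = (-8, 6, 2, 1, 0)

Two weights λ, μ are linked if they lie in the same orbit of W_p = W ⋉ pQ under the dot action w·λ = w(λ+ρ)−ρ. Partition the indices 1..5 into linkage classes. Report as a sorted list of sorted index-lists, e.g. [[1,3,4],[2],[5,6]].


C ↔ A_5 under row/col permutation; |W(A_5)| = 720.

Folding the 5 weights λ_j+ρ into Ā_13 (reps in the given 5-coord order):

  λ_1+ρ ↦ (7, 0, 3, 2, 1)
  λ_2+ρ ↦ (3, 0, 5, 2, 2)
  λ_3+ρ ↦ (7, 0, 3, 2, 1)
  λ_4+ρ ↦ (7, 0, 3, 2, 1)
  λ_5+ρ ↦ (7, 0, 3, 2, 1)

Grouping the 5 weights by Ā_13-representative: 2 linkage classes.

[[1, 3, 4, 5], [2]]


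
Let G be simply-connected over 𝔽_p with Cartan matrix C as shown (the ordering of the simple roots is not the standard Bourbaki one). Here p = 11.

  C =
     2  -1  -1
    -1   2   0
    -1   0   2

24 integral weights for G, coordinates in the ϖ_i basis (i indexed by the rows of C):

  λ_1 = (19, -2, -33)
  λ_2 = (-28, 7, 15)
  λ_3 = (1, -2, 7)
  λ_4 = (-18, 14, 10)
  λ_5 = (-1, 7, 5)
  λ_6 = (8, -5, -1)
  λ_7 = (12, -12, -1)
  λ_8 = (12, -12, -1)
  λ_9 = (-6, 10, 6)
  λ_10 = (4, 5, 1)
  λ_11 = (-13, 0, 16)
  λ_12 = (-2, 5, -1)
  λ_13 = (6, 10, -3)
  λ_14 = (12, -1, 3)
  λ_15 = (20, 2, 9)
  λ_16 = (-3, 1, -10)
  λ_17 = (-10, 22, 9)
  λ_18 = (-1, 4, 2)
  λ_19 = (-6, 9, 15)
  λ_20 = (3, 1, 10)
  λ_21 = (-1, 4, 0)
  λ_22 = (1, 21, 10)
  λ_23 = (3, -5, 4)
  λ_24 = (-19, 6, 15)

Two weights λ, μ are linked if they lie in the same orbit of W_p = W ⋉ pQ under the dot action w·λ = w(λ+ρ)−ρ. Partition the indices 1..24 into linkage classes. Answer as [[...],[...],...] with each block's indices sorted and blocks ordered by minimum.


C ↔ A_3 under row/col permutation; |W(A_3)| = 24.

Folding the 24 weights λ_j+ρ into Ā_11 (reps in the given 3-coord order):

  λ_1 → (1, 1, 8);  λ_2 → (0, 5, 3);  λ_3 → (1, 1, 8);  λ_4 → (5, 4, 0);  λ_5 → (0, 5, 3);  λ_6 → (5, 4, 0);  λ_7 → (0, 9, 2);  λ_8 → (0, 9, 2);  λ_9 → (5, 4, 0);  λ_10 → (5, 4, 0);  λ_11 → (0, 5, 1);  λ_12 → (0, 5, 1);  λ_13 → (0, 4, 5);  λ_14 → (5, 4, 0);  λ_15 → (1, 1, 8);  λ_16 → (0, 9, 2);  λ_17 → (1, 1, 8);  λ_18 → (0, 5, 3);  λ_19 → (0, 5, 1);  λ_20 → (0, 4, 5);  λ_21 → (0, 5, 1);  λ_22 → (0, 9, 2);  λ_23 → (0, 4, 5);  λ_24 → (0, 4, 5)

Grouping the 24 weights by Ā_11-representative: 6 linkage classes.

[[1, 3, 15, 17], [2, 5, 18], [4, 6, 9, 10, 14], [7, 8, 16, 22], [11, 12, 19, 21], [13, 20, 23, 24]]


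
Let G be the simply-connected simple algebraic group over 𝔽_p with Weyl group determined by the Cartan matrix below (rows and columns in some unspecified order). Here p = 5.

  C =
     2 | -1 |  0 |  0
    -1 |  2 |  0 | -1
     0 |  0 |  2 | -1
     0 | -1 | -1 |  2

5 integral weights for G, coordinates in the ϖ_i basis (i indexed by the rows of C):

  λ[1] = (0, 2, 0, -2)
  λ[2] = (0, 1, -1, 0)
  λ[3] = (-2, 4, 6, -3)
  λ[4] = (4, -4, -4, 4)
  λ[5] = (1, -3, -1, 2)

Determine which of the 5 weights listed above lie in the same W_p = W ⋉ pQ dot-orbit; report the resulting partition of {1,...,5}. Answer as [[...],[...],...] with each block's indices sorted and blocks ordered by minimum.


Cartan matrix: type A_4 (|W|=120); un-permuting the 4 rows.

Alcove-folded reps (p=5, 5 weights, presented ϖ-order):

  1: (1, 2, 0, 1);  2: (1, 2, 0, 1);  3: (2, 2, 0, 0);  4: (0, 2, 0, 1);  5: (0, 2, 0, 1)

3 distinct reps among the 5 weights ⇒ 3 W_5-linkage classes:

[[1, 2], [3], [4, 5]]


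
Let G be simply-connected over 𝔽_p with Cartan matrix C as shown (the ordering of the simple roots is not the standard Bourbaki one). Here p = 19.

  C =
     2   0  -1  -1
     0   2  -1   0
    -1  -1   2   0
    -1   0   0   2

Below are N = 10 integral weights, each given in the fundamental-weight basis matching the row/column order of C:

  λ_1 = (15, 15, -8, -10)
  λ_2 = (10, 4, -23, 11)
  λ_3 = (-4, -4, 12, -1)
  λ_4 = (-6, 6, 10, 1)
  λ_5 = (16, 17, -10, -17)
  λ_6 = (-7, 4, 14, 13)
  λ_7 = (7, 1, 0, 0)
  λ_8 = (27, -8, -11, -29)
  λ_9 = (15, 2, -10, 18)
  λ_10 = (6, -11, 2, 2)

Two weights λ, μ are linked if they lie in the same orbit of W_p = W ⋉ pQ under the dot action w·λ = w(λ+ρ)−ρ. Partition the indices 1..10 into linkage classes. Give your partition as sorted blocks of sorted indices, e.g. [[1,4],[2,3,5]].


A_4 Cartan matrix, 4 simple roots permuted; ρ=(1,1,1,1).

Folding the 10 weights λ_j+ρ into Ā_19 (reps in the given 4-coord order):

  1: (0, 3, 7, 3);  2: (2, 7, 6, 3);  3: (0, 3, 7, 3);  4: (2, 7, 6, 3);  5: (8, 2, 1, 1);  6: (5, 4, 5, 1);  7: (8, 2, 1, 1);  8: (7, 9, 1, 2);  9: (0, 3, 7, 3);  10: (0, 3, 7, 3)

Partition of {1..10} into 5 W_19-dot-orbits:

[[1, 3, 9, 10], [2, 4], [5, 7], [6], [8]]


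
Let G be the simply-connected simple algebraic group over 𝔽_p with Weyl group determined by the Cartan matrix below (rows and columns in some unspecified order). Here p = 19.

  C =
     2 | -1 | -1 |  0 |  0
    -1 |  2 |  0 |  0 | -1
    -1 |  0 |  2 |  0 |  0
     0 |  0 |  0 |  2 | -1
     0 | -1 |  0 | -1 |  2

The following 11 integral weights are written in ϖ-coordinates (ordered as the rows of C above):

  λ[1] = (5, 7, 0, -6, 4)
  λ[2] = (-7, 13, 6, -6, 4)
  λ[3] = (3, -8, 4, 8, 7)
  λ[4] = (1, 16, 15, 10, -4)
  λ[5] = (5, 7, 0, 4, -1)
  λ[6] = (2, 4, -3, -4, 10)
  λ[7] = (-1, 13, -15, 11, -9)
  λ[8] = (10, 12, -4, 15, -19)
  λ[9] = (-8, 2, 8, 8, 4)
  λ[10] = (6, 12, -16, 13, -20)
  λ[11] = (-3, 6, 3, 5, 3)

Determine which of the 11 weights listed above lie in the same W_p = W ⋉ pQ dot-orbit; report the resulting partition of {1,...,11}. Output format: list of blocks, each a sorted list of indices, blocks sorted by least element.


C ↔ A_5 under row/col permutation; |W(A_5)| = 720.

Alcove-folded reps (p=19, 11 weights, presented ϖ-order):

  λ_1 → (6, 8, 0, 4, 0) · λ_2 → (6, 8, 0, 4, 0) · λ_3 → (3, 4, 2, 9, 1) · λ_4 → (1, 5, 2, 3, 8) · λ_5 → (6, 8, 0, 4, 0) · λ_6 → (1, 5, 2, 3, 8) · λ_7 → (6, 8, 0, 4, 0) · λ_8 → (1, 5, 2, 3, 8) · λ_9 → (3, 4, 2, 9, 1) · λ_10 → (6, 8, 0, 4, 0) · λ_11 → (2, 5, 2, 6, 4)

4 distinct reps among the 11 weights ⇒ 4 W_19-linkage classes:

[[1, 2, 5, 7, 10], [3, 9], [4, 6, 8], [11]]


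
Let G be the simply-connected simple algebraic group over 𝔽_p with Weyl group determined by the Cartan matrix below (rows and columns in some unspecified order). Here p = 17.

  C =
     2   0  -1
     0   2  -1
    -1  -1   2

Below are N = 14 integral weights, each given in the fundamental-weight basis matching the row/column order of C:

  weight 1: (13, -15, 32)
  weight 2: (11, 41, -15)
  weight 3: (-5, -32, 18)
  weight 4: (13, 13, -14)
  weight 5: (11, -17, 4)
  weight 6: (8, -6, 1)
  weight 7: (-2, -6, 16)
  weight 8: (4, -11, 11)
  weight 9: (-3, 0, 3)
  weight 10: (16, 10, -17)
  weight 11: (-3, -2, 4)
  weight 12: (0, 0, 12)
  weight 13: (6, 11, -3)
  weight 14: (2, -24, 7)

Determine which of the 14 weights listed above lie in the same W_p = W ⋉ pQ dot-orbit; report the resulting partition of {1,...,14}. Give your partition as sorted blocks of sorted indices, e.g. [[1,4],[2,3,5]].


Type A_3, rank 3, |W|=24; reorder rows/cols to standard.

Alcove-folded reps (p=17, 14 weights, presented ϖ-order):

    1: (1, 1, 13)
    2: (6, 2, 3)
    3: (2, 1, 2)
    4: (1, 1, 13)
    5: (1, 5, 11)
    6: (6, 2, 3)
    7: (1, 5, 11)
    8: (5, 10, 2)
    9: (2, 1, 2)
    10: (1, 5, 11)
    11: (2, 1, 2)
    12: (1, 1, 13)
    13: (5, 10, 2)
    14: (6, 2, 3)

5 distinct reps among the 14 weights ⇒ 5 W_17-linkage classes:

[[1, 4, 12], [2, 6, 14], [3, 9, 11], [5, 7, 10], [8, 13]]
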